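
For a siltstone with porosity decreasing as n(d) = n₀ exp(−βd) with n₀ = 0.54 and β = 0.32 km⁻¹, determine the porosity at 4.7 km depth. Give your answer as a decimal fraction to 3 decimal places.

n = n₀·exp(−β·d) = 0.54 × exp(−0.32 × 4.7) = 0.54 × exp(−1.504)
  = 0.54 × 0.2222 = 0.1200

0.120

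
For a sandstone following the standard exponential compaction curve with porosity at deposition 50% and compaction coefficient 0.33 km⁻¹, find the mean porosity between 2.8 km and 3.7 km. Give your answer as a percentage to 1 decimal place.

⟨phi⟩ = (1/(z₂−z₁)) ∫ phi₀ e^(−kz) dz = phi₀·(e^(−k·z₁) − e^(−k·z₂)) / (k·(z₂−z₁))
e^(−0.33×2.8) = 0.3969; e^(−0.33×3.7) = 0.2949
⟨phi⟩ = 0.5 × (0.3969 − 0.2949) / (0.33 × 0.9) = 0.5 × 0.3434 = 0.1717

17.2%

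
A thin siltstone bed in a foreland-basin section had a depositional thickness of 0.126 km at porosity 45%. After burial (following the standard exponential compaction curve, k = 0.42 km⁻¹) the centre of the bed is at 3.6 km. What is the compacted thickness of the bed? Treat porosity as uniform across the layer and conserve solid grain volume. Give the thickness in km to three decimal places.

0.077 km

Porosity at 3.6 km: n = 0.45·exp(−0.42×3.6) = 0.0992
Solid-volume conservation: h(1−n) = h₀(1−n₀) ⇒ h = h₀·(1−n₀)/(1−n)
h = 0.126 × (1 − 0.45)/(1 − 0.0992) = 0.126 × 0.6106 = 0.0769 km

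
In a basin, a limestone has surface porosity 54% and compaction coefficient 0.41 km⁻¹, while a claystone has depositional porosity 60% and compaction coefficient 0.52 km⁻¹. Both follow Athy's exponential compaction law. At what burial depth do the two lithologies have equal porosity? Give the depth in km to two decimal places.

Set phi₀ₐ e^(−kₐz) = phi₀ᵦ e^(−kᵦz) ⇒ ln(phi₀ₐ/phi₀ᵦ) = (kₐ − kᵦ)·z
z = ln(0.54/0.6) / (0.41 − 0.52) = -0.1054 / -0.11 = 0.958 km

0.96 km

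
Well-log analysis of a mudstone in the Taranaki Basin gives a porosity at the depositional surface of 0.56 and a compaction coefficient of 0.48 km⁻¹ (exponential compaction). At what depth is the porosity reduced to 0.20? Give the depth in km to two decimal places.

Invert Athy's law: d = ln(phi₀/phi) / k
d = ln(0.56/0.2) / 0.48 = ln(2.8) / 0.48 = 1.0296 / 0.48 = 2.145 km

2.15 km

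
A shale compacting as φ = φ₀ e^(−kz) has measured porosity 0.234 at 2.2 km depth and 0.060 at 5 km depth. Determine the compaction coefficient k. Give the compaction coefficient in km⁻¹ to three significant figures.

0.486 km⁻¹

Athy: φ(z) = φ₀ e^(−kz) ⇒ φ₁/φ₂ = e^{k(z₂−z₁)} ⇒ k = ln(φ₁/φ₂)/(z₂−z₁)
k = ln(0.234/0.06) / (5 − 2.2) = ln(3.9) / 2.8 = 1.3610 / 2.8 = 0.4861 km⁻¹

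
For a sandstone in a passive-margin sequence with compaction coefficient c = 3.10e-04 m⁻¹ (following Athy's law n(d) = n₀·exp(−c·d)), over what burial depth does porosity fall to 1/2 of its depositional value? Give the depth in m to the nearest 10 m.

Working in km (1 km = 1000 m; c in km⁻¹ = c in m⁻¹ × 1000):
n/n₀ = 1/2 ⇒ exp(−c·d) = 1/2 ⇒ d = ln(2) / c
d = 0.6931 / 0.31 = 2.236 km

2240 m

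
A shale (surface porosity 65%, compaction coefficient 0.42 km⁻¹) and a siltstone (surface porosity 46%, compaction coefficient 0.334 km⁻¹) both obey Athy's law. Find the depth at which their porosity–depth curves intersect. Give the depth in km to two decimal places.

Set phi₀ₐ e^(−kₐz) = phi₀ᵦ e^(−kᵦz) ⇒ ln(phi₀ₐ/phi₀ᵦ) = (kₐ − kᵦ)·z
z = ln(0.65/0.46) / (0.42 − 0.334) = 0.3457 / 0.086 = 4.020 km

4.02 km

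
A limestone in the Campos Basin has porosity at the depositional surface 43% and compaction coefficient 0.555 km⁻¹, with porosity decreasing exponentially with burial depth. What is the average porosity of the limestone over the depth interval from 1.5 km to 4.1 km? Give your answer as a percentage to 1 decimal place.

⟨n⟩ = (1/(z₂−z₁)) ∫ n₀ e^(−kz) dz = n₀·(e^(−k·z₁) − e^(−k·z₂)) / (k·(z₂−z₁))
e^(−0.555×1.5) = 0.4350; e^(−0.555×4.1) = 0.1027
⟨n⟩ = 0.43 × (0.4350 − 0.1027) / (0.555 × 2.6) = 0.43 × 0.2302 = 0.0990

9.9%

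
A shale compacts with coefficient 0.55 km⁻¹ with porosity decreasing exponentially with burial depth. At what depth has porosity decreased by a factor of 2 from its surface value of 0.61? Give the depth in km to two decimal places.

n/n₀ = 1/2 ⇒ exp(−β·Z) = 1/2 ⇒ Z = ln(2) / β
Z = 0.6931 / 0.55 = 1.260 km

1.26 km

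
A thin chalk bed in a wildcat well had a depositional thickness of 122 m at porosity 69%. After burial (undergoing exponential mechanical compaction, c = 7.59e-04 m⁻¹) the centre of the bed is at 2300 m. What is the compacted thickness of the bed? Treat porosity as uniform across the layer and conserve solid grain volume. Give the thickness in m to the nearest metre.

Working in km (1 km = 1000 m; c in km⁻¹ = c in m⁻¹ × 1000):
Porosity at 2.3 km: φ = 0.69·exp(−0.759×2.3) = 0.1204
Solid-volume conservation: h(1−φ) = h₀(1−φ₀) ⇒ h = h₀·(1−φ₀)/(1−φ)
h = 0.122 × (1 − 0.69)/(1 − 0.1204) = 0.122 × 0.3524 = 0.0430 km

43 m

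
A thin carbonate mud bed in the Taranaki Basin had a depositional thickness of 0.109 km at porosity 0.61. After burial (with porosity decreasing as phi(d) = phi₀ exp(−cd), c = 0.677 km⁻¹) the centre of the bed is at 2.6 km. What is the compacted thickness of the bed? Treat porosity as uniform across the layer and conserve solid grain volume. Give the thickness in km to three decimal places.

0.047 km

Porosity at 2.6 km: phi = 0.61·exp(−0.677×2.6) = 0.1049
Solid-volume conservation: h(1−phi) = h₀(1−phi₀) ⇒ h = h₀·(1−phi₀)/(1−phi)
h = 0.109 × (1 − 0.61)/(1 − 0.1049) = 0.109 × 0.4357 = 0.0475 km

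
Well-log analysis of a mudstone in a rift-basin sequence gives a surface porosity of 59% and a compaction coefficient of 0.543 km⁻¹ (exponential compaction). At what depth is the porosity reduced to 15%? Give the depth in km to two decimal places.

2.52 km

Invert Athy's law: z = ln(phi₀/phi) / k
z = ln(0.59/0.15) / 0.543 = ln(3.933) / 0.543 = 1.3695 / 0.543 = 2.522 km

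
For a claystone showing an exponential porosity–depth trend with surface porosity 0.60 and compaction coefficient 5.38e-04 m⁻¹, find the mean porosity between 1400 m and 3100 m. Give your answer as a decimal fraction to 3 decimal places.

0.185

Working in km (1 km = 1000 m; k in km⁻¹ = k in m⁻¹ × 1000):
⟨phi⟩ = (1/(z₂−z₁)) ∫ phi₀ e^(−kz) dz = phi₀·(e^(−k·z₁) − e^(−k·z₂)) / (k·(z₂−z₁))
e^(−0.538×1.4) = 0.4709; e^(−0.538×3.1) = 0.1887
⟨phi⟩ = 0.6 × (0.4709 − 0.1887) / (0.538 × 1.7) = 0.6 × 0.3085 = 0.1851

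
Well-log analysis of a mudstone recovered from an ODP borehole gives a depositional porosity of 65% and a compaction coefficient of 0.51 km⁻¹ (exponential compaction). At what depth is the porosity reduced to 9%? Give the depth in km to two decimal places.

3.88 km

Invert Athy's law: Z = ln(phi₀/phi) / c
Z = ln(0.65/0.09) / 0.51 = ln(7.222) / 0.51 = 1.9772 / 0.51 = 3.877 km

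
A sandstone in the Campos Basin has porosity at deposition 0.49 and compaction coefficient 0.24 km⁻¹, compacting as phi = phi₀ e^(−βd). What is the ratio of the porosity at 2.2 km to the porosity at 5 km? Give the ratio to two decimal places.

phi(d₁)/phi(d₂) = e^(−β·d₁)/e^(−β·d₂) = e^{β(d₂−d₁)}
= exp(0.24 × 2.8) = exp(0.672) = 1.9581

1.96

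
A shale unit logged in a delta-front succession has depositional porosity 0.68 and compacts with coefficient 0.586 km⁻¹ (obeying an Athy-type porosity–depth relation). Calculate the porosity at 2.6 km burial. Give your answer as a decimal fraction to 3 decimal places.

0.148

n = n₀·exp(−k·Z) = 0.68 × exp(−0.586 × 2.6) = 0.68 × exp(−1.524)
  = 0.68 × 0.2179 = 0.1482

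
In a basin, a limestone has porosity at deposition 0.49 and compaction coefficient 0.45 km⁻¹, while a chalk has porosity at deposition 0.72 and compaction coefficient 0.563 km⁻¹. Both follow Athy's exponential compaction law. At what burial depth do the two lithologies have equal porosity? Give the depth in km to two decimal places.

Set n₀ₐ e^(−kₐd) = n₀ᵦ e^(−kᵦd) ⇒ ln(n₀ₐ/n₀ᵦ) = (kₐ − kᵦ)·d
d = ln(0.49/0.72) / (0.45 − 0.563) = -0.3848 / -0.113 = 3.406 km

3.41 km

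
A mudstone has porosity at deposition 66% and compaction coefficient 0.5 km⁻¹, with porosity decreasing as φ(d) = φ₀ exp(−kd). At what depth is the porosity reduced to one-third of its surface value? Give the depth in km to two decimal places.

2.20 km

φ/φ₀ = 1/3 ⇒ exp(−k·d) = 1/3 ⇒ d = ln(3) / k
d = 1.0986 / 0.5 = 2.197 km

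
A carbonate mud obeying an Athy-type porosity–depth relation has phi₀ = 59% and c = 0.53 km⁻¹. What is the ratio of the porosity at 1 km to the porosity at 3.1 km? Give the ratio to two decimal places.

phi(d₁)/phi(d₂) = e^(−c·d₁)/e^(−c·d₂) = e^{c(d₂−d₁)}
= exp(0.53 × 2.1) = exp(1.113) = 3.0435

3.04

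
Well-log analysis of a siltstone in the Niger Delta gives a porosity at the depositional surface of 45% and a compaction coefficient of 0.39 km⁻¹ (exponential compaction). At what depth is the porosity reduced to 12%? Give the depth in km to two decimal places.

Invert Athy's law: z = ln(n₀/n) / k
z = ln(0.45/0.12) / 0.39 = ln(3.75) / 0.39 = 1.3218 / 0.39 = 3.389 km

3.39 km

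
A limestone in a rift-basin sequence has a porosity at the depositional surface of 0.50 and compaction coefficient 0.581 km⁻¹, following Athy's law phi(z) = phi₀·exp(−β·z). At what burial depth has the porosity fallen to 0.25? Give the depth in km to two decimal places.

Invert Athy's law: z = ln(phi₀/phi) / β
z = ln(0.5/0.25) / 0.581 = ln(2) / 0.581 = 0.6931 / 0.581 = 1.193 km

1.19 km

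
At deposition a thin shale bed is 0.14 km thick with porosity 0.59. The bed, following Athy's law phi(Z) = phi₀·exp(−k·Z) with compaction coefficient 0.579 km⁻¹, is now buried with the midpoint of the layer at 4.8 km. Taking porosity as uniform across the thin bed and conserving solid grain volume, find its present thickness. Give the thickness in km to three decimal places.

0.060 km

Porosity at 4.8 km: phi = 0.59·exp(−0.579×4.8) = 0.0366
Solid-volume conservation: h(1−phi) = h₀(1−phi₀) ⇒ h = h₀·(1−phi₀)/(1−phi)
h = 0.14 × (1 − 0.59)/(1 − 0.0366) = 0.14 × 0.4256 = 0.0596 km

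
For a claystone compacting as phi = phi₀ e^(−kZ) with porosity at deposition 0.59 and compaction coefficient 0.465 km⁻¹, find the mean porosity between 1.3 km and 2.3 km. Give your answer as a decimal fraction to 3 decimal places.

⟨phi⟩ = (1/(Z₂−Z₁)) ∫ phi₀ e^(−kZ) dZ = phi₀·(e^(−k·Z₁) − e^(−k·Z₂)) / (k·(Z₂−Z₁))
e^(−0.465×1.3) = 0.5463; e^(−0.465×2.3) = 0.3432
⟨phi⟩ = 0.59 × (0.5463 − 0.3432) / (0.465 × 1) = 0.59 × 0.4369 = 0.2578

0.258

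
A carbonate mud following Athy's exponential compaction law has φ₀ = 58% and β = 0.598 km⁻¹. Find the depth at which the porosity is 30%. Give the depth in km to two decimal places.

1.10 km

Invert Athy's law: z = ln(φ₀/φ) / β
z = ln(0.58/0.3) / 0.598 = ln(1.933) / 0.598 = 0.6592 / 0.598 = 1.102 km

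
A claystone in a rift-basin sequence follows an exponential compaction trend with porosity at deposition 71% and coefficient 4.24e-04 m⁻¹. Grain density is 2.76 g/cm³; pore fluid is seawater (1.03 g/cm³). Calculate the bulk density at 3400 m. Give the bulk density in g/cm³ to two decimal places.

2.47 g/cm³

Working in km (1 km = 1000 m; β in km⁻¹ = β in m⁻¹ × 1000):
Porosity at depth: φ = 0.71·exp(−0.424×3.4) = 0.71×0.2365 = 0.1679
Bulk density: ρ_b = (1−φ)ρ_g + φ·ρ_f = 0.8321×2.76 + 0.1679×1.03
       = 2.296 + 0.173 = 2.469 g/cm³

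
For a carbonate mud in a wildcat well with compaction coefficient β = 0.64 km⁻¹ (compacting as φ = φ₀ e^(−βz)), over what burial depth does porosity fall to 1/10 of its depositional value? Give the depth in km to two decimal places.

3.60 km

φ/φ₀ = 1/10 ⇒ exp(−β·z) = 1/10 ⇒ z = ln(10) / β
z = 2.3026 / 0.64 = 3.598 km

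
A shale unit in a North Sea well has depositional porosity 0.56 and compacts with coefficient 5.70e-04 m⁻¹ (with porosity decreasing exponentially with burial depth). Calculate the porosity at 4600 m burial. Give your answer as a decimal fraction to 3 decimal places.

0.041

Working in km (1 km = 1000 m; β in km⁻¹ = β in m⁻¹ × 1000):
n = n₀·exp(−β·d) = 0.56 × exp(−0.57 × 4.6) = 0.56 × exp(−2.622)
  = 0.56 × 0.0727 = 0.0407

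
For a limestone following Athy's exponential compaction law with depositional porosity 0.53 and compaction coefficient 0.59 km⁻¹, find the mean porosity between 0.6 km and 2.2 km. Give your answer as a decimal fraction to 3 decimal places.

⟨phi⟩ = (1/(d₂−d₁)) ∫ phi₀ e^(−kd) dd = phi₀·(e^(−k·d₁) − e^(−k·d₂)) / (k·(d₂−d₁))
e^(−0.59×0.6) = 0.7019; e^(−0.59×2.2) = 0.2731
⟨phi⟩ = 0.53 × (0.7019 − 0.2731) / (0.59 × 1.6) = 0.53 × 0.4542 = 0.2407

0.241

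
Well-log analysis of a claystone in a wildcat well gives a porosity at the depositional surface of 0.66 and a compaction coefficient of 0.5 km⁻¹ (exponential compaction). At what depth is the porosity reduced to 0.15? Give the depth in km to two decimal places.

2.96 km

Invert Athy's law: z = ln(φ₀/φ) / k
z = ln(0.66/0.15) / 0.5 = ln(4.4) / 0.5 = 1.4816 / 0.5 = 2.963 km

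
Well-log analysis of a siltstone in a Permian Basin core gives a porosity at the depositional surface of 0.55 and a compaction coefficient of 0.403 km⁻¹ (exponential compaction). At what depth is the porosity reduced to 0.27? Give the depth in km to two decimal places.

Invert Athy's law: d = ln(n₀/n) / c
d = ln(0.55/0.27) / 0.403 = ln(2.037) / 0.403 = 0.7115 / 0.403 = 1.765 km

1.77 km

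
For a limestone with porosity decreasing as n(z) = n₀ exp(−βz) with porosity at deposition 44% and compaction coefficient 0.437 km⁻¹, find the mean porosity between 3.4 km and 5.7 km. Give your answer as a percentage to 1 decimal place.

6.3%

⟨n⟩ = (1/(z₂−z₁)) ∫ n₀ e^(−βz) dz = n₀·(e^(−β·z₁) − e^(−β·z₂)) / (β·(z₂−z₁))
e^(−0.437×3.4) = 0.2263; e^(−0.437×5.7) = 0.0828
⟨n⟩ = 0.44 × (0.2263 − 0.0828) / (0.437 × 2.3) = 0.44 × 0.1428 = 0.0628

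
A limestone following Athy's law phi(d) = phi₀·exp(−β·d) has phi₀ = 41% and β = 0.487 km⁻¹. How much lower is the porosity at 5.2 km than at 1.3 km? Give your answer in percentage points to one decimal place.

phi(1.3) = 0.41·e^(−0.487×1.3) = 0.2177
phi(5.2) = 0.41·e^(−0.487×5.2) = 0.0326
Δphi = 0.2177 − 0.0326 = 0.1851

18.5 percentage points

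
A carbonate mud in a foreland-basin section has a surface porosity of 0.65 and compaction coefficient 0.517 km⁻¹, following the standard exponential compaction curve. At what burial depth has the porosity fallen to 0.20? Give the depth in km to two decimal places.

2.28 km

Invert Athy's law: d = ln(φ₀/φ) / c
d = ln(0.65/0.2) / 0.517 = ln(3.25) / 0.517 = 1.1787 / 0.517 = 2.280 km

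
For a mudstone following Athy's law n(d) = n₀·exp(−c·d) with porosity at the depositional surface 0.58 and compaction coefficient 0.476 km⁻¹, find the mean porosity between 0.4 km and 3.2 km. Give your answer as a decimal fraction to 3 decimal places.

0.265

⟨n⟩ = (1/(d₂−d₁)) ∫ n₀ e^(−cd) dd = n₀·(e^(−c·d₁) − e^(−c·d₂)) / (c·(d₂−d₁))
e^(−0.476×0.4) = 0.8266; e^(−0.476×3.2) = 0.2180
⟨n⟩ = 0.58 × (0.8266 − 0.2180) / (0.476 × 2.8) = 0.58 × 0.4566 = 0.2649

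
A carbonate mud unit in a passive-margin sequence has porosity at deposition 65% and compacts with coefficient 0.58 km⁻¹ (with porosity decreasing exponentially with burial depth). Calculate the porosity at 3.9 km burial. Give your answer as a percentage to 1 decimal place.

6.8%

φ = φ₀·exp(−c·z) = 0.65 × exp(−0.58 × 3.9) = 0.65 × exp(−2.262)
  = 0.65 × 0.1041 = 0.0677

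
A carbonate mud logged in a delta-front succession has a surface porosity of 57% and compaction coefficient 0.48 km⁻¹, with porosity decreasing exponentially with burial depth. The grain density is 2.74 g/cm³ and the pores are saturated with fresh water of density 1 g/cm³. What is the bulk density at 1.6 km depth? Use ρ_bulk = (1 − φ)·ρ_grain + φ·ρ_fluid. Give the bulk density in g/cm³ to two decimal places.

2.28 g/cm³

Porosity at depth: n = 0.57·exp(−0.48×1.6) = 0.57×0.4639 = 0.2644
Bulk density: ρ_b = (1−n)ρ_g + n·ρ_f = 0.7356×2.74 + 0.2644×1
       = 2.015 + 0.264 = 2.280 g/cm³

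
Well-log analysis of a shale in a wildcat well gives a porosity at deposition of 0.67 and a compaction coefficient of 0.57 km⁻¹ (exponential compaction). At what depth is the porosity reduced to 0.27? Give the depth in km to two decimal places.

1.59 km

Invert Athy's law: Z = ln(phi₀/phi) / k
Z = ln(0.67/0.27) / 0.57 = ln(2.481) / 0.57 = 0.9089 / 0.57 = 1.594 km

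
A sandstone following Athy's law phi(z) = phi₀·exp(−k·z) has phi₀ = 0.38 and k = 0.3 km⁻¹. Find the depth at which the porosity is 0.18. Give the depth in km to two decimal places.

Invert Athy's law: z = ln(phi₀/phi) / k
z = ln(0.38/0.18) / 0.3 = ln(2.111) / 0.3 = 0.7472 / 0.3 = 2.491 km

2.49 km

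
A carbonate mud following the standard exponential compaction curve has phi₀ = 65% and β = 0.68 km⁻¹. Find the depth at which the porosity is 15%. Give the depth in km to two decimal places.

Invert Athy's law: Z = ln(phi₀/phi) / β
Z = ln(0.65/0.15) / 0.68 = ln(4.333) / 0.68 = 1.4663 / 0.68 = 2.156 km

2.16 km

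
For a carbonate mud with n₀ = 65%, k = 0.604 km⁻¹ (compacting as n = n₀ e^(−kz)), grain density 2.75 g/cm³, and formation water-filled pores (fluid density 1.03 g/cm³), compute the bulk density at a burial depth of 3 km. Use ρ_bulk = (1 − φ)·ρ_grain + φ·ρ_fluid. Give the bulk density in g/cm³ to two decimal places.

2.57 g/cm³

Porosity at depth: n = 0.65·exp(−0.604×3) = 0.65×0.1633 = 0.1062
Bulk density: ρ_b = (1−n)ρ_g + n·ρ_f = 0.8938×2.75 + 0.1062×1.03
       = 2.458 + 0.109 = 2.567 g/cm³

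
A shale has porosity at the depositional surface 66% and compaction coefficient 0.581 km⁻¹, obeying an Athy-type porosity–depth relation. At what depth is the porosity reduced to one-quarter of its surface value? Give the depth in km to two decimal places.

n/n₀ = 1/4 ⇒ exp(−k·z) = 1/4 ⇒ z = ln(4) / k
z = 1.3863 / 0.581 = 2.386 km

2.39 km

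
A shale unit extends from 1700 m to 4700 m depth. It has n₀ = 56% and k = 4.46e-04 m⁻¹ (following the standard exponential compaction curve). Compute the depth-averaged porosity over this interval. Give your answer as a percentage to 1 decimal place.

Working in km (1 km = 1000 m; k in km⁻¹ = k in m⁻¹ × 1000):
⟨n⟩ = (1/(d₂−d₁)) ∫ n₀ e^(−kd) dd = n₀·(e^(−k·d₁) − e^(−k·d₂)) / (k·(d₂−d₁))
e^(−0.446×1.7) = 0.4685; e^(−0.446×4.7) = 0.1229
⟨n⟩ = 0.56 × (0.4685 − 0.1229) / (0.446 × 3) = 0.56 × 0.2583 = 0.1446

14.5%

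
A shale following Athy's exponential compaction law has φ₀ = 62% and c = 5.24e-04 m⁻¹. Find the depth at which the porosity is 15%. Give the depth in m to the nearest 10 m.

Working in km (1 km = 1000 m; c in km⁻¹ = c in m⁻¹ × 1000):
Invert Athy's law: d = ln(φ₀/φ) / c
d = ln(0.62/0.15) / 0.524 = ln(4.133) / 0.524 = 1.4191 / 0.524 = 2.708 km

2710 m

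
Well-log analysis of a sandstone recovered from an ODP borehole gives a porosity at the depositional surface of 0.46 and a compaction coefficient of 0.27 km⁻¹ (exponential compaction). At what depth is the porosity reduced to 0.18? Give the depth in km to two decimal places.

Invert Athy's law: d = ln(n₀/n) / c
d = ln(0.46/0.18) / 0.27 = ln(2.556) / 0.27 = 0.9383 / 0.27 = 3.475 km

3.48 km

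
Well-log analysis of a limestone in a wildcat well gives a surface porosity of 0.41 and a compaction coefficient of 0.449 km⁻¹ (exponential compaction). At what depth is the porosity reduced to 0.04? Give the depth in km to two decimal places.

Invert Athy's law: Z = ln(phi₀/phi) / c
Z = ln(0.41/0.04) / 0.449 = ln(10.25) / 0.449 = 2.3273 / 0.449 = 5.183 km

5.18 km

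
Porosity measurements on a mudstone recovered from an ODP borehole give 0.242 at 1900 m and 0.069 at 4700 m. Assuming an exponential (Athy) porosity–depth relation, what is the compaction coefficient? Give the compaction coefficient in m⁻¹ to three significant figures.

0.000448 m⁻¹

Working in km (1 km = 1000 m; c in km⁻¹ = c in m⁻¹ × 1000):
Athy: φ(z) = φ₀ e^(−cz) ⇒ φ₁/φ₂ = e^{c(z₂−z₁)} ⇒ c = ln(φ₁/φ₂)/(z₂−z₁)
c = ln(0.242/0.069) / (4.7 − 1.9) = ln(3.507) / 2.8 = 1.2548 / 2.8 = 0.4482 km⁻¹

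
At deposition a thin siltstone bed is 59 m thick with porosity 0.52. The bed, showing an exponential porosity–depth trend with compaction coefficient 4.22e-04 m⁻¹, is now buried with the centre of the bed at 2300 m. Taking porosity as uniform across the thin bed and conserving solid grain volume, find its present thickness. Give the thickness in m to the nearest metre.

35 m

Working in km (1 km = 1000 m; β in km⁻¹ = β in m⁻¹ × 1000):
Porosity at 2.3 km: phi = 0.52·exp(−0.422×2.3) = 0.1970
Solid-volume conservation: h(1−phi) = h₀(1−phi₀) ⇒ h = h₀·(1−phi₀)/(1−phi)
h = 0.059 × (1 − 0.52)/(1 − 0.1970) = 0.059 × 0.5978 = 0.0353 km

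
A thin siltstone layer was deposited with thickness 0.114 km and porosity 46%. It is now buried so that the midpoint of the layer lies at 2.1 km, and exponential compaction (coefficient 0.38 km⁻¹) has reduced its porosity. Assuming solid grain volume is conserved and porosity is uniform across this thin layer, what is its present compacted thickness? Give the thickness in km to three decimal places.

Porosity at 2.1 km: phi = 0.46·exp(−0.38×2.1) = 0.2071
Solid-volume conservation: h(1−phi) = h₀(1−phi₀) ⇒ h = h₀·(1−phi₀)/(1−phi)
h = 0.114 × (1 − 0.46)/(1 − 0.2071) = 0.114 × 0.6810 = 0.0776 km

0.078 km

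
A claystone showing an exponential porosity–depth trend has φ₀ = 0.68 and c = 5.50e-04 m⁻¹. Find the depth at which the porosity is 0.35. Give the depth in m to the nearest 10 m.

1210 m

Working in km (1 km = 1000 m; c in km⁻¹ = c in m⁻¹ × 1000):
Invert Athy's law: Z = ln(φ₀/φ) / c
Z = ln(0.68/0.35) / 0.55 = ln(1.943) / 0.55 = 0.6642 / 0.55 = 1.208 km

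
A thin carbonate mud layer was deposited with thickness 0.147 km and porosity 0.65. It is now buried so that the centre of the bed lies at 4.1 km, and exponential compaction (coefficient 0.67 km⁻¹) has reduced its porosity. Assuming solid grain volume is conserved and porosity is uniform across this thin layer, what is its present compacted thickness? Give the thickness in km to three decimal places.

Porosity at 4.1 km: phi = 0.65·exp(−0.67×4.1) = 0.0417
Solid-volume conservation: h(1−phi) = h₀(1−phi₀) ⇒ h = h₀·(1−phi₀)/(1−phi)
h = 0.147 × (1 − 0.65)/(1 − 0.0417) = 0.147 × 0.3652 = 0.0537 km

0.054 km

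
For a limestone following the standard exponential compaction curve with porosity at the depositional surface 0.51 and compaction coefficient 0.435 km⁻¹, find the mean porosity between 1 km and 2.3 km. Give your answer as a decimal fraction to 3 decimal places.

⟨phi⟩ = (1/(z₂−z₁)) ∫ phi₀ e^(−βz) dz = phi₀·(e^(−β·z₁) − e^(−β·z₂)) / (β·(z₂−z₁))
e^(−0.435×1) = 0.6473; e^(−0.435×2.3) = 0.3677
⟨phi⟩ = 0.51 × (0.6473 − 0.3677) / (0.435 × 1.3) = 0.51 × 0.4944 = 0.2521

0.252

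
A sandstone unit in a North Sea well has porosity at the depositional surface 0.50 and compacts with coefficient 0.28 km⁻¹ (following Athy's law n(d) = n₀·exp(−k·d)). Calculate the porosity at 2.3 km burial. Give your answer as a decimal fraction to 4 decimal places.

0.2626

n = n₀·exp(−k·d) = 0.5 × exp(−0.28 × 2.3) = 0.5 × exp(−0.644)
  = 0.5 × 0.5252 = 0.2626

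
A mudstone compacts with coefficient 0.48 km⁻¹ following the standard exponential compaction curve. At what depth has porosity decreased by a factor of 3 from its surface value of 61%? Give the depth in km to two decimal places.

2.29 km

phi/phi₀ = 1/3 ⇒ exp(−c·Z) = 1/3 ⇒ Z = ln(3) / c
Z = 1.0986 / 0.48 = 2.289 km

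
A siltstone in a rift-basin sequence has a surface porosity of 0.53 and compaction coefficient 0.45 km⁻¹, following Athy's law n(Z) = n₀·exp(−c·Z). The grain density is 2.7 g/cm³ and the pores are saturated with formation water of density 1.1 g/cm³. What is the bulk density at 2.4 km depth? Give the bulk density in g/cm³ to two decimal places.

2.41 g/cm³

Porosity at depth: n = 0.53·exp(−0.45×2.4) = 0.53×0.3396 = 0.1800
Bulk density: ρ_b = (1−n)ρ_g + n·ρ_f = 0.8200×2.7 + 0.1800×1.1
       = 2.214 + 0.198 = 2.412 g/cm³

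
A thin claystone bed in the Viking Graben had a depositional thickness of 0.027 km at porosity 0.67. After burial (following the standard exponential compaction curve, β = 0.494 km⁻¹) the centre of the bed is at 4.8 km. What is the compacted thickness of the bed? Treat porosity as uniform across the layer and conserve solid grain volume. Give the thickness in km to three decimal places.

Porosity at 4.8 km: phi = 0.67·exp(−0.494×4.8) = 0.0626
Solid-volume conservation: h(1−phi) = h₀(1−phi₀) ⇒ h = h₀·(1−phi₀)/(1−phi)
h = 0.027 × (1 − 0.67)/(1 − 0.0626) = 0.027 × 0.3520 = 0.0095 km

0.010 km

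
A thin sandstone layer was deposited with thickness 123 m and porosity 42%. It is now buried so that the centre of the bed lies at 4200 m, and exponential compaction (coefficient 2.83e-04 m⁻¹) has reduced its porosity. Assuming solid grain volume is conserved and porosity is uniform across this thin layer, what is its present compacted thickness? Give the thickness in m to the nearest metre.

Working in km (1 km = 1000 m; β in km⁻¹ = β in m⁻¹ × 1000):
Porosity at 4.2 km: n = 0.42·exp(−0.283×4.2) = 0.1280
Solid-volume conservation: h(1−n) = h₀(1−n₀) ⇒ h = h₀·(1−n₀)/(1−n)
h = 0.123 × (1 − 0.42)/(1 − 0.1280) = 0.123 × 0.6651 = 0.0818 km

82 m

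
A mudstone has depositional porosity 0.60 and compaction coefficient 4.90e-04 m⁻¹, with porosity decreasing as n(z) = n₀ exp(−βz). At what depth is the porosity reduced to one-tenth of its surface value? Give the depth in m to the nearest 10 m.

Working in km (1 km = 1000 m; β in km⁻¹ = β in m⁻¹ × 1000):
n/n₀ = 1/10 ⇒ exp(−β·z) = 1/10 ⇒ z = ln(10) / β
z = 2.3026 / 0.49 = 4.699 km

4700 m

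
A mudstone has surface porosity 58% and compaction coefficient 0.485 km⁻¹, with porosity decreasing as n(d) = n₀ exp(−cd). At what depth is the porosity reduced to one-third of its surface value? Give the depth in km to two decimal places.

n/n₀ = 1/3 ⇒ exp(−c·d) = 1/3 ⇒ d = ln(3) / c
d = 1.0986 / 0.485 = 2.265 km

2.27 km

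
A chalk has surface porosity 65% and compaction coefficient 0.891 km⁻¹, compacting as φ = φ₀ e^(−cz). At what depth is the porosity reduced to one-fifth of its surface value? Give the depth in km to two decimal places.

1.81 km

φ/φ₀ = 1/5 ⇒ exp(−c·z) = 1/5 ⇒ z = ln(5) / c
z = 1.6094 / 0.891 = 1.806 km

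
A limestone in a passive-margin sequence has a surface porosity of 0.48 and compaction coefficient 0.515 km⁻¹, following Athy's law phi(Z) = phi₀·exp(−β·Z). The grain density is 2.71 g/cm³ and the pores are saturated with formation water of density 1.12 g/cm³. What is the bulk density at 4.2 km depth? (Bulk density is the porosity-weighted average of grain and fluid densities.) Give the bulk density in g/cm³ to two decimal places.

2.62 g/cm³

Porosity at depth: phi = 0.48·exp(−0.515×4.2) = 0.48×0.1150 = 0.0552
Bulk density: ρ_b = (1−phi)ρ_g + phi·ρ_f = 0.9448×2.71 + 0.0552×1.12
       = 2.560 + 0.062 = 2.622 g/cm³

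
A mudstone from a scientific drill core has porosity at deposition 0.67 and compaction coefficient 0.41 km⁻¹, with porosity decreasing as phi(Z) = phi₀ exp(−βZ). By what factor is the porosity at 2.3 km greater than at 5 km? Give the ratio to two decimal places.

phi(Z₁)/phi(Z₂) = e^(−β·Z₁)/e^(−β·Z₂) = e^{β(Z₂−Z₁)}
= exp(0.41 × 2.7) = exp(1.107) = 3.0253

3.03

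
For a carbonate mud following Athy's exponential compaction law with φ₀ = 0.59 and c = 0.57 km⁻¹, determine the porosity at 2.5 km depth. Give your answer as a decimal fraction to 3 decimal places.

φ = φ₀·exp(−c·z) = 0.59 × exp(−0.57 × 2.5) = 0.59 × exp(−1.425)
  = 0.59 × 0.2405 = 0.1419

0.142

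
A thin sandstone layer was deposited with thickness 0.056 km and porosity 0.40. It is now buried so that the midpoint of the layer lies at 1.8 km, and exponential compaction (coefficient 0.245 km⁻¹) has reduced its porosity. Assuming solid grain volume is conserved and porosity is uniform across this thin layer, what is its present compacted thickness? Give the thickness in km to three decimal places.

0.045 km

Porosity at 1.8 km: phi = 0.4·exp(−0.245×1.8) = 0.2574
Solid-volume conservation: h(1−phi) = h₀(1−phi₀) ⇒ h = h₀·(1−phi₀)/(1−phi)
h = 0.056 × (1 − 0.4)/(1 − 0.2574) = 0.056 × 0.8079 = 0.0452 km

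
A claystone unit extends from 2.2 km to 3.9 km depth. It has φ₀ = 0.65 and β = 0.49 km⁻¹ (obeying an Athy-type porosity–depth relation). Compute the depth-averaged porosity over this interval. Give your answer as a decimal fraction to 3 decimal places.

0.150

⟨φ⟩ = (1/(Z₂−Z₁)) ∫ φ₀ e^(−βZ) dZ = φ₀·(e^(−β·Z₁) − e^(−β·Z₂)) / (β·(Z₂−Z₁))
e^(−0.49×2.2) = 0.3403; e^(−0.49×3.9) = 0.1479
⟨φ⟩ = 0.65 × (0.3403 − 0.1479) / (0.49 × 1.7) = 0.65 × 0.2309 = 0.1501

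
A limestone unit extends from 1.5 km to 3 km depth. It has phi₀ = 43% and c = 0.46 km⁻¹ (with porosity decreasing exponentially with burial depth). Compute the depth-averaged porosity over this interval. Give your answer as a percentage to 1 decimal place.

15.6%

⟨phi⟩ = (1/(z₂−z₁)) ∫ phi₀ e^(−cz) dz = phi₀·(e^(−c·z₁) − e^(−c·z₂)) / (c·(z₂−z₁))
e^(−0.46×1.5) = 0.5016; e^(−0.46×3) = 0.2516
⟨phi⟩ = 0.43 × (0.5016 − 0.2516) / (0.46 × 1.5) = 0.43 × 0.3623 = 0.1558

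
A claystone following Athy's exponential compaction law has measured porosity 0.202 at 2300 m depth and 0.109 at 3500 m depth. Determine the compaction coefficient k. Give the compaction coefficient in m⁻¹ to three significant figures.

0.000514 m⁻¹

Working in km (1 km = 1000 m; k in km⁻¹ = k in m⁻¹ × 1000):
Athy: n(Z) = n₀ e^(−kZ) ⇒ n₁/n₂ = e^{k(Z₂−Z₁)} ⇒ k = ln(n₁/n₂)/(Z₂−Z₁)
k = ln(0.202/0.109) / (3.5 − 2.3) = ln(1.853) / 1.2 = 0.6169 / 1.2 = 0.5141 km⁻¹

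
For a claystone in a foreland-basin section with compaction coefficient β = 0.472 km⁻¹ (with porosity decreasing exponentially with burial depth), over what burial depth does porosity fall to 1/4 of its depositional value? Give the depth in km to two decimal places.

2.94 km

phi/phi₀ = 1/4 ⇒ exp(−β·Z) = 1/4 ⇒ Z = ln(4) / β
Z = 1.3863 / 0.472 = 2.937 km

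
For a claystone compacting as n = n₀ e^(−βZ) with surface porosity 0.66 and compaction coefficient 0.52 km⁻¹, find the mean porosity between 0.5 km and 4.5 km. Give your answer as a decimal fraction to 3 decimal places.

0.214

⟨n⟩ = (1/(Z₂−Z₁)) ∫ n₀ e^(−βZ) dZ = n₀·(e^(−β·Z₁) − e^(−β·Z₂)) / (β·(Z₂−Z₁))
e^(−0.52×0.5) = 0.7711; e^(−0.52×4.5) = 0.0963
⟨n⟩ = 0.66 × (0.7711 − 0.0963) / (0.52 × 4) = 0.66 × 0.3244 = 0.2141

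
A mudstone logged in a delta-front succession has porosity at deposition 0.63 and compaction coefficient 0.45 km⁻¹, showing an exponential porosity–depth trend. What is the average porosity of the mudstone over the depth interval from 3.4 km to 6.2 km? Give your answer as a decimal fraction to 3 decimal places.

⟨n⟩ = (1/(z₂−z₁)) ∫ n₀ e^(−βz) dz = n₀·(e^(−β·z₁) − e^(−β·z₂)) / (β·(z₂−z₁))
e^(−0.45×3.4) = 0.2165; e^(−0.45×6.2) = 0.0614
⟨n⟩ = 0.63 × (0.2165 − 0.0614) / (0.45 × 2.8) = 0.63 × 0.1231 = 0.0776

0.078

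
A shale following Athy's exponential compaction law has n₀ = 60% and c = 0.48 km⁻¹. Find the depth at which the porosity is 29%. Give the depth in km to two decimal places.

Invert Athy's law: d = ln(n₀/n) / c
d = ln(0.6/0.29) / 0.48 = ln(2.069) / 0.48 = 0.7270 / 0.48 = 1.515 km

1.51 km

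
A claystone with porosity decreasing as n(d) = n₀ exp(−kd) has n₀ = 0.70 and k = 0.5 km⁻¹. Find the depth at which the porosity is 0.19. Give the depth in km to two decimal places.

2.61 km

Invert Athy's law: d = ln(n₀/n) / k
d = ln(0.7/0.19) / 0.5 = ln(3.684) / 0.5 = 1.3041 / 0.5 = 2.608 km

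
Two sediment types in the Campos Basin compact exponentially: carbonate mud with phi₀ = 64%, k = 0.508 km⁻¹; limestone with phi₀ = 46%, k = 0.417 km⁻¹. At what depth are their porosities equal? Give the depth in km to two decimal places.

3.63 km

Set phi₀ₐ e^(−kₐd) = phi₀ᵦ e^(−kᵦd) ⇒ ln(phi₀ₐ/phi₀ᵦ) = (kₐ − kᵦ)·d
d = ln(0.64/0.46) / (0.508 − 0.417) = 0.3302 / 0.091 = 3.629 km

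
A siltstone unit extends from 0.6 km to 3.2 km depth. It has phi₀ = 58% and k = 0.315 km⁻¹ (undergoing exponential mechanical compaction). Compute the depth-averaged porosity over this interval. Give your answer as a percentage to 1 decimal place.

⟨phi⟩ = (1/(z₂−z₁)) ∫ phi₀ e^(−kz) dz = phi₀·(e^(−k·z₁) − e^(−k·z₂)) / (k·(z₂−z₁))
e^(−0.315×0.6) = 0.8278; e^(−0.315×3.2) = 0.3649
⟨phi⟩ = 0.58 × (0.8278 − 0.3649) / (0.315 × 2.6) = 0.58 × 0.5651 = 0.3278

32.8%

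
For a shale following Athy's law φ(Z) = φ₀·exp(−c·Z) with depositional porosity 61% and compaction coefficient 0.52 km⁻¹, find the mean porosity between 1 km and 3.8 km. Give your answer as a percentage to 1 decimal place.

19.1%

⟨φ⟩ = (1/(Z₂−Z₁)) ∫ φ₀ e^(−cZ) dZ = φ₀·(e^(−c·Z₁) − e^(−c·Z₂)) / (c·(Z₂−Z₁))
e^(−0.52×1) = 0.5945; e^(−0.52×3.8) = 0.1386
⟨φ⟩ = 0.61 × (0.5945 − 0.1386) / (0.52 × 2.8) = 0.61 × 0.3131 = 0.1910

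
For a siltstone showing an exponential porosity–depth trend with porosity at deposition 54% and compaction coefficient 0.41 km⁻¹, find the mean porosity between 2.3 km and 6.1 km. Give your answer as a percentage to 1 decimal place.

⟨φ⟩ = (1/(z₂−z₁)) ∫ φ₀ e^(−cz) dz = φ₀·(e^(−c·z₁) − e^(−c·z₂)) / (c·(z₂−z₁))
e^(−0.41×2.3) = 0.3895; e^(−0.41×6.1) = 0.0820
⟨φ⟩ = 0.54 × (0.3895 − 0.0820) / (0.41 × 3.8) = 0.54 × 0.1973 = 0.1066

10.7%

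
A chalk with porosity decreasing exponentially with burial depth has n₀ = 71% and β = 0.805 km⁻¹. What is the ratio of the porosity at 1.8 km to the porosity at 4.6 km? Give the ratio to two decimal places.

9.53

n(d₁)/n(d₂) = e^(−β·d₁)/e^(−β·d₂) = e^{β(d₂−d₁)}
= exp(0.805 × 2.8) = exp(2.254) = 9.5258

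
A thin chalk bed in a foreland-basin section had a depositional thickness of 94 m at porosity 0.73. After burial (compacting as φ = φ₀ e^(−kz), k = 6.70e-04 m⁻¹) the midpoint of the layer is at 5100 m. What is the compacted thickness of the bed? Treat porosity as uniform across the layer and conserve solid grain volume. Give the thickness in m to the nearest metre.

Working in km (1 km = 1000 m; k in km⁻¹ = k in m⁻¹ × 1000):
Porosity at 5.1 km: φ = 0.73·exp(−0.67×5.1) = 0.0240
Solid-volume conservation: h(1−φ) = h₀(1−φ₀) ⇒ h = h₀·(1−φ₀)/(1−φ)
h = 0.094 × (1 − 0.73)/(1 − 0.0240) = 0.094 × 0.2766 = 0.0260 km

26 m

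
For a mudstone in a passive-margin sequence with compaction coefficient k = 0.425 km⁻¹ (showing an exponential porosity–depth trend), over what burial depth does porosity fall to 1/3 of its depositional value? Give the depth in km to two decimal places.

2.58 km

n/n₀ = 1/3 ⇒ exp(−k·Z) = 1/3 ⇒ Z = ln(3) / k
Z = 1.0986 / 0.425 = 2.585 km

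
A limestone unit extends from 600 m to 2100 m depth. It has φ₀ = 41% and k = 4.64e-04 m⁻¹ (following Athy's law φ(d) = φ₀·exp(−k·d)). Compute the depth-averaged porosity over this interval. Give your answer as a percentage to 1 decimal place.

Working in km (1 km = 1000 m; k in km⁻¹ = k in m⁻¹ × 1000):
⟨φ⟩ = (1/(d₂−d₁)) ∫ φ₀ e^(−kd) dd = φ₀·(e^(−k·d₁) − e^(−k·d₂)) / (k·(d₂−d₁))
e^(−0.464×0.6) = 0.7570; e^(−0.464×2.1) = 0.3774
⟨φ⟩ = 0.41 × (0.7570 − 0.3774) / (0.464 × 1.5) = 0.41 × 0.5454 = 0.2236

22.4%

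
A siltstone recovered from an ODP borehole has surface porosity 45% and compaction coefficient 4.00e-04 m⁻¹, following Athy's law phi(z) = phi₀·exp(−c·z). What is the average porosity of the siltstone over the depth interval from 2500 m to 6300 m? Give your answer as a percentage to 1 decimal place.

8.5%

Working in km (1 km = 1000 m; c in km⁻¹ = c in m⁻¹ × 1000):
⟨phi⟩ = (1/(z₂−z₁)) ∫ phi₀ e^(−cz) dz = phi₀·(e^(−c·z₁) − e^(−c·z₂)) / (c·(z₂−z₁))
e^(−0.4×2.5) = 0.3679; e^(−0.4×6.3) = 0.0805
⟨phi⟩ = 0.45 × (0.3679 − 0.0805) / (0.4 × 3.8) = 0.45 × 0.1891 = 0.0851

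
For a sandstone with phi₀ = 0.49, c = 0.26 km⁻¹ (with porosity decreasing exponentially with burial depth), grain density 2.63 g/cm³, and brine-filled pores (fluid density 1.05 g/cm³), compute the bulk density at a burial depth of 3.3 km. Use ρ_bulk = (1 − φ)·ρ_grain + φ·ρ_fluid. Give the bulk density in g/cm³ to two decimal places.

Porosity at depth: phi = 0.49·exp(−0.26×3.3) = 0.49×0.4240 = 0.2078
Bulk density: ρ_b = (1−phi)ρ_g + phi·ρ_f = 0.7922×2.63 + 0.2078×1.05
       = 2.084 + 0.218 = 2.302 g/cm³

2.30 g/cm³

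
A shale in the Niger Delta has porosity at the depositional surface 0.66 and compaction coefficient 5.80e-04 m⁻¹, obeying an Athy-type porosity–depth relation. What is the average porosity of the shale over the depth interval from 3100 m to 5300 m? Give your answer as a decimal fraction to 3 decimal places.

0.062

Working in km (1 km = 1000 m; β in km⁻¹ = β in m⁻¹ × 1000):
⟨φ⟩ = (1/(d₂−d₁)) ∫ φ₀ e^(−βd) dd = φ₀·(e^(−β·d₁) − e^(−β·d₂)) / (β·(d₂−d₁))
e^(−0.58×3.1) = 0.1656; e^(−0.58×5.3) = 0.0462
⟨φ⟩ = 0.66 × (0.1656 − 0.0462) / (0.58 × 2.2) = 0.66 × 0.0936 = 0.0618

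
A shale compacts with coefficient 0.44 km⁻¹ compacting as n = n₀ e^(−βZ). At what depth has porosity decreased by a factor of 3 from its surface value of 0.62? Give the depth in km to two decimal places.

2.50 km

n/n₀ = 1/3 ⇒ exp(−β·Z) = 1/3 ⇒ Z = ln(3) / β
Z = 1.0986 / 0.44 = 2.497 km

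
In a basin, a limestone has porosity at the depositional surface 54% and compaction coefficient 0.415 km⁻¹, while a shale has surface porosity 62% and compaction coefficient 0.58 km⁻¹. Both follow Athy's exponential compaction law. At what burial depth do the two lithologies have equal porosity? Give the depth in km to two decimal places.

0.84 km

Set n₀ₐ e^(−βₐz) = n₀ᵦ e^(−βᵦz) ⇒ ln(n₀ₐ/n₀ᵦ) = (βₐ − βᵦ)·z
z = ln(0.54/0.62) / (0.415 − 0.58) = -0.1382 / -0.165 = 0.837 km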